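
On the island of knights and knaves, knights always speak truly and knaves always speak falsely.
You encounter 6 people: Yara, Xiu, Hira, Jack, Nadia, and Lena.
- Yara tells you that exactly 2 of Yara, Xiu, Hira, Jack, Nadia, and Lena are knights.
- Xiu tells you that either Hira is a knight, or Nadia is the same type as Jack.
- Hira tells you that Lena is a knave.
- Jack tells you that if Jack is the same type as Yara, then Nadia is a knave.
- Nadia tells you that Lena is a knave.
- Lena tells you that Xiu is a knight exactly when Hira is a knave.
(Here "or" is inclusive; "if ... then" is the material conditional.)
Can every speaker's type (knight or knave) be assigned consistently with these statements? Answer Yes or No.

Yes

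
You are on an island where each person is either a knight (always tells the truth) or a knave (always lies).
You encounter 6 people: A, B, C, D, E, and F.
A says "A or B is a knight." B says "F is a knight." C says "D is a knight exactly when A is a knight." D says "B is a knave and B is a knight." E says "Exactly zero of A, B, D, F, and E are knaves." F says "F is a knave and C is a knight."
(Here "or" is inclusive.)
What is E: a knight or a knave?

E is a knave.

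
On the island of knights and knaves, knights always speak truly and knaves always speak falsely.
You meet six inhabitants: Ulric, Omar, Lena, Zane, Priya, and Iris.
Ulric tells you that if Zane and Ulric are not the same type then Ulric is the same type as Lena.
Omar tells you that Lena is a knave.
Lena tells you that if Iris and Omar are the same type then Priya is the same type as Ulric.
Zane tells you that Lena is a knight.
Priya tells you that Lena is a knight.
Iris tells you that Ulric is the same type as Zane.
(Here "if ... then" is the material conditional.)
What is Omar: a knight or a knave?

Omar is a knave.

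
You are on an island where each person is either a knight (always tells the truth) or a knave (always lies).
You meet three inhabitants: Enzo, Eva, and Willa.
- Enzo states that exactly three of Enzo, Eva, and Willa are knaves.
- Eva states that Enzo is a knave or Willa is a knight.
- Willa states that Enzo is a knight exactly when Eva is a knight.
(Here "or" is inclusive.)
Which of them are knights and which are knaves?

Enzo is a knave, Eva is a knight, and Willa is a knave.

Suppose Enzo is a knight. Then Enzo's statement "exactly three of Enzo, Eva, and Willa are knaves" would have to be true. Checking the 4 ways to assign the others, none is consistent with every speaker.
(For instance, with Eva=knight, Willa=knave, Enzo's claim "exactly three of Enzo, Eva, and Willa are knaves" comes out false where it would need to be true.)
So Enzo must be a knave, making "exactly three of Enzo, Eva, and Willa are knaves" false. Taking Enzo=knave, Eva=knight, Willa=knave, each remaining statement checks out:
  Eva (knight): "Enzo is a knave or Willa is a knight" — true. ✓
  Willa (knave): "Enzo is a knight exactly when Eva is a knight" — false. ✓
This is the unique consistent assignment.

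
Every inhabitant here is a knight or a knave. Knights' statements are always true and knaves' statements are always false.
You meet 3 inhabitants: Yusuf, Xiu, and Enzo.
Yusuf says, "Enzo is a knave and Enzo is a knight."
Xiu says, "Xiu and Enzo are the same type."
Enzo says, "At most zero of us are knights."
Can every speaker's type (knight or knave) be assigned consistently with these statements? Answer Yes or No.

No

Checking all 8 assignments, each has at least one speaker whose statement's truth value contradicts their type.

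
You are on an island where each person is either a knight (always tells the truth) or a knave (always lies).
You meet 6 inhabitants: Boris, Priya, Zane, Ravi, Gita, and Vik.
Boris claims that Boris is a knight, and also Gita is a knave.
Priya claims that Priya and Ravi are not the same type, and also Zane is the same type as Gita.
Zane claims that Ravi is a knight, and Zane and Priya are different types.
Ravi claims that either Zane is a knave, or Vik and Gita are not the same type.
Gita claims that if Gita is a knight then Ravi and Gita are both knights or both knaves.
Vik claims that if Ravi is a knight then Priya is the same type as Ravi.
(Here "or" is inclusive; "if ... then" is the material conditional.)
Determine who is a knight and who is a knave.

Boris is a knave, so "Boris is a knight, and also Gita is a knave" must be false — and it is.
Since Priya is a knave, "Priya and Ravi are not the same type, and also Zane is the same type as Gita" needs to be false, which holds.
Since Zane is a knave, "Ravi is a knight, and Zane and Priya are different types" needs to be false, which holds.
Since Ravi is a knight, "either Zane is a knave, or Vik and Gita are not the same type" needs to be True, which holds.
Gita is a knight; "if Gita is a knight then Ravi and Gita are both knights or both knaves" is True, as required.
Vik is a knave, so "if Ravi is a knight then Priya is the same type as Ravi" must be false — and it is.

Boris is a knave, Priya is a knave, Zane is a knave, Ravi is a knight, Gita is a knight, and Vik is a knave.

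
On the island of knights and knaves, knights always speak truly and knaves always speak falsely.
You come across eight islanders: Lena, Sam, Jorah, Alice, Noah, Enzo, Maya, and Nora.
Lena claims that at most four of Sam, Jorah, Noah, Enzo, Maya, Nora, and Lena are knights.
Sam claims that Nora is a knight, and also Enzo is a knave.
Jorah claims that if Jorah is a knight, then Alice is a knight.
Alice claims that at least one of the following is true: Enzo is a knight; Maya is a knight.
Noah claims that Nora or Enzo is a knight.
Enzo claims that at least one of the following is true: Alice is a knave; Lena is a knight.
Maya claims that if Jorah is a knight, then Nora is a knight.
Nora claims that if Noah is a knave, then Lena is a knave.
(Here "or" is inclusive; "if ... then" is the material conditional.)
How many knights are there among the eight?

6

The unique consistent assignment is Lena=knave, Sam=knight, Jorah=knight, Alice=knight, Noah=knight, Enzo=knave, Maya=knight, Nora=knight.
That has 6 knights.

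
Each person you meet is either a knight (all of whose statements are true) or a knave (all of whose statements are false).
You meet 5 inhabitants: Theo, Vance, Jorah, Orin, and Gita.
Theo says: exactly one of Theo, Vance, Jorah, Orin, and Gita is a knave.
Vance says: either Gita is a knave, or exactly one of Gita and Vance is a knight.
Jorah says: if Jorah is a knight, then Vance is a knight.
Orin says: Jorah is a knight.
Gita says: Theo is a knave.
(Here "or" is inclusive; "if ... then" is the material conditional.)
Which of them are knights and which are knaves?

Knights: Theo, Vance, Jorah, and Orin. Knaves: Gita.

Theo is a knight, and the claim "exactly one of Theo, Vance, Jorah, Orin, and Gita is a knave" is indeed true.
Vance is a knight, so "either Gita is a knave, or exactly one of Gita and Vance is a knight" must be true — and it is.
Jorah (knight): "if Jorah is a knight, then Vance is a knight" — true. ✓
Orin is a knight, so "Jorah is a knight" must be true — and it is.
Since Gita is a knave, "Theo is a knave" needs to be false, which holds.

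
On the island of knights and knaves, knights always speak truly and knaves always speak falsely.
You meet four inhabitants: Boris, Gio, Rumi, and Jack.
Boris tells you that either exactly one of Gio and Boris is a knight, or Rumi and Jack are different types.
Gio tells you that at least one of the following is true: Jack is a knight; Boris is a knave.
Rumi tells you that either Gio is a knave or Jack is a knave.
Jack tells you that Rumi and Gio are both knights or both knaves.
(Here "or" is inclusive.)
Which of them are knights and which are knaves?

Knights: Boris and Rumi. Knaves: Gio and Jack.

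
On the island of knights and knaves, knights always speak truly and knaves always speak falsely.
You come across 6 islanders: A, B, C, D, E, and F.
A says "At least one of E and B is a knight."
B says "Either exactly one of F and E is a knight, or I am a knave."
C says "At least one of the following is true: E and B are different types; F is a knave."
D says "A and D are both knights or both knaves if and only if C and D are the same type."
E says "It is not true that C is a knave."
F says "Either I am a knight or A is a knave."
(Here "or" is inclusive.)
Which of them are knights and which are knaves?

A is a knight, B is a knight, C is a knight, D is a knight, E is a knight, and F is a knave.

As a knight, A's statement "at least one of E and B is a knight" should be true; it is.
B is a knight; "either exactly one of F and E is a knight, or I am a knave" is true, as required.
C (knight): "at least one of the following is true: E and B are different types; F is a knave" — true. ✓
D (knight): "A and D are both knights or both knaves if and only if C and D are the same type" — true. ✓
E is a knight; "it is not true that C is a knave" is true, as required.
Since F is a knave, "either I am a knight or A is a knave" needs to be false, which holds.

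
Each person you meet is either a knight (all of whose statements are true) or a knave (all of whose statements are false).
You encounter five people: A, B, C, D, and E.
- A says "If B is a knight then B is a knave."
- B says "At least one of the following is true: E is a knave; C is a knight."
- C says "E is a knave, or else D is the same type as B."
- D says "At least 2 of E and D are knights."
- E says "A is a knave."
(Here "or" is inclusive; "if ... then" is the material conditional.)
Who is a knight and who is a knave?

A is a knave, B is a knight, C is a knight, D is a knight, and E is a knight.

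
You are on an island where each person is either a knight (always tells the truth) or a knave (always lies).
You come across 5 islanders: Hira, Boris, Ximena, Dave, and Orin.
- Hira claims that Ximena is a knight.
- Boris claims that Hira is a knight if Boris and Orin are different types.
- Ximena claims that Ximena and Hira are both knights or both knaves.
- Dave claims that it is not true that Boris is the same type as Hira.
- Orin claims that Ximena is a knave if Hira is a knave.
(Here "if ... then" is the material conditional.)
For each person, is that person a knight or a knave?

Suppose Hira is a knave. Then Hira's statement "Ximena is a knight" would have to be false. Checking the 16 ways to assign the others, none is consistent with every speaker.
(For instance, with Boris=knight, Ximena=knight, Dave=knave, Orin=knight, Hira's claim "Ximena is a knight" comes out true where it would need to be false.)
So Hira must be a knight, making "Ximena is a knight" true. Taking Hira=knight, Boris=knight, Ximena=knight, Dave=knave, Orin=knight, each remaining statement checks out:
  Boris (knight): "Hira is a knight if Boris and Orin are different types" — true. ✓
  Ximena (knight): "Ximena and Hira are both knights or both knaves" — true. ✓
  Dave (knave): "it is not true that Boris is the same type as Hira" — false. ✓
  Orin (knight): "Ximena is a knave if Hira is a knave" — true. ✓
This is the unique consistent assignment.

Hira is a knight, Boris is a knight, Ximena is a knight, Dave is a knave, and Orin is a knight.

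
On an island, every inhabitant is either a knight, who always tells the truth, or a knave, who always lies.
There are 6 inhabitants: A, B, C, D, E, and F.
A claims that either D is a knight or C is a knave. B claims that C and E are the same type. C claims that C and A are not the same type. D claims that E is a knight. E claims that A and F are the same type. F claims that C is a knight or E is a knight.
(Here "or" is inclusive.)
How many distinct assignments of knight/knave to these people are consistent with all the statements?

1

Consistent assignments:
  A=knave, B=knave, C=knight, D=knave, E=knave, F=knight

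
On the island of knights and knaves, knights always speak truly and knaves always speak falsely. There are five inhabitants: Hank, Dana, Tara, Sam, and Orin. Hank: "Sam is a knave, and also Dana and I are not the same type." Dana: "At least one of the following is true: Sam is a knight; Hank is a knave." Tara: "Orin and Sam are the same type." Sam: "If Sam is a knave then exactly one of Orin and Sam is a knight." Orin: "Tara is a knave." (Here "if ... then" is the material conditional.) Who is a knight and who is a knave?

Knights: Hank and Tara. Knaves: Dana, Sam, and Orin.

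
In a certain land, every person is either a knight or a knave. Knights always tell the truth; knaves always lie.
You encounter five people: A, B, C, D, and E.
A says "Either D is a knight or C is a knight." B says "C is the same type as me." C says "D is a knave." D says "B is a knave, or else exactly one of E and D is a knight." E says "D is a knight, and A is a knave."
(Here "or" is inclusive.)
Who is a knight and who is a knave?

A is a knight, B is a knight, C is a knight, D is a knave, and E is a knave.

As a knight, A's statement "either D is a knight or C is a knight" should be true; it is.
As a knight, B's statement "C is the same type as me" should be true; it is.
C is a knight, so "D is a knave" must be true — and it is.
As a knave, D's statement "B is a knave, or else exactly one of E and D is a knight" should be False; it is.
As a knave, E's statement "D is a knight, and A is a knave" should be False; it is.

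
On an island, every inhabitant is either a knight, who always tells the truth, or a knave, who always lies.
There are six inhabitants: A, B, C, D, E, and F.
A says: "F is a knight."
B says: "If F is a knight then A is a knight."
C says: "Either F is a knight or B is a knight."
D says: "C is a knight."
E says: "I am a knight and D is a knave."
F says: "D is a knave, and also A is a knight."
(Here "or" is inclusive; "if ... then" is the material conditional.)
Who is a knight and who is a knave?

A is a knave, B is a knight, C is a knight, D is a knight, E is a knave, and F is a knave.

A is a knave, so "F is a knight" must be false — and it is.
B is a knight, and the claim "if F is a knight then A is a knight" is indeed True.
Since C is a knight, "either F is a knight or B is a knight" needs to be True, which holds.
D is a knight; "C is a knight" is True, as required.
E is a knave; "I am a knight and D is a knave" is false, as required.
Since F is a knave, "D is a knave, and also A is a knight" needs to be false, which holds.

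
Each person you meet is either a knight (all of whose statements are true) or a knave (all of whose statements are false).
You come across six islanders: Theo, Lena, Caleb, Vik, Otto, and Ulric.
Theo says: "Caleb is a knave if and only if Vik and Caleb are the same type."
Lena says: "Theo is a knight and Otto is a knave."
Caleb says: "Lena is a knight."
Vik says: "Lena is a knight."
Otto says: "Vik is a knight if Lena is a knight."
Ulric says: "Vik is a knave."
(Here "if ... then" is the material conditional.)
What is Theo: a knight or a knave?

Theo is a knight.

Consistent assignments: {Theo=knight, Lena=knave, Caleb=knave, Vik=knave, Otto=knight, Ulric=knight}
In every consistent assignment, Theo is a knight.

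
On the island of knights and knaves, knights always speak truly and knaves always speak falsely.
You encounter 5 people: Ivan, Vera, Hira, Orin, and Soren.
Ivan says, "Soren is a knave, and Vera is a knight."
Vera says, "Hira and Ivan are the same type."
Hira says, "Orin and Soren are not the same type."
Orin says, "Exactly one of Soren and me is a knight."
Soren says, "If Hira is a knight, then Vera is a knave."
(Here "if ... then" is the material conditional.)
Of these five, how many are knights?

4

The unique consistent assignment is Ivan=knight, Vera=knight, Hira=knight, Orin=knight, Soren=knave.
That has 4 knights.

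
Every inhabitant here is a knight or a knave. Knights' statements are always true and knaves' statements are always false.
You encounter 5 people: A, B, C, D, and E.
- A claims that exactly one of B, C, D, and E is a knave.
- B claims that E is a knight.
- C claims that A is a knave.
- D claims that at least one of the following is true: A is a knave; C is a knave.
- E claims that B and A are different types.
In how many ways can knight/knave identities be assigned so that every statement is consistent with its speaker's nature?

2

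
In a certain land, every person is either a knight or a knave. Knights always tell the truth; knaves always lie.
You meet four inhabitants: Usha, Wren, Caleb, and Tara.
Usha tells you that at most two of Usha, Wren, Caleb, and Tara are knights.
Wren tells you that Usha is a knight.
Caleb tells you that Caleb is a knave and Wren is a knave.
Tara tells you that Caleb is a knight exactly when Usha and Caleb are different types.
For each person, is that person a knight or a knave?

Usha is a knight, Wren is a knight, Caleb is a knave, and Tara is a knave.

Usha is a knight, so "at most two of Usha, Wren, Caleb, and Tara are knights" must be True — and it is.
As a knight, Wren's statement "Usha is a knight" should be True; it is.
Since Caleb is a knave, "Caleb is a knave and Wren is a knave" needs to be false, which holds.
Tara is a knave; "Caleb is a knight exactly when Usha and Caleb are different types" is false, as required.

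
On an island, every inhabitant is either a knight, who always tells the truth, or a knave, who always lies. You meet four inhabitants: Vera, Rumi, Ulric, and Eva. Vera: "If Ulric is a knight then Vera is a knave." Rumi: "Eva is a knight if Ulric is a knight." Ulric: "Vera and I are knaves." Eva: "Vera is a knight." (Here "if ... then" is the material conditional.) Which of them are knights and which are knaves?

Vera is a knight, Rumi is a knight, Ulric is a knave, and Eva is a knight.

Since Vera is a knight, "if Ulric is a knight then Vera is a knave" needs to be True, which holds.
As a knight, Rumi's statement "Eva is a knight if Ulric is a knight" should be True; it is.
Ulric is a knave, so "Vera and I are knaves" must be False — and it is.
Eva (knight): "Vera is a knight" — True. ✓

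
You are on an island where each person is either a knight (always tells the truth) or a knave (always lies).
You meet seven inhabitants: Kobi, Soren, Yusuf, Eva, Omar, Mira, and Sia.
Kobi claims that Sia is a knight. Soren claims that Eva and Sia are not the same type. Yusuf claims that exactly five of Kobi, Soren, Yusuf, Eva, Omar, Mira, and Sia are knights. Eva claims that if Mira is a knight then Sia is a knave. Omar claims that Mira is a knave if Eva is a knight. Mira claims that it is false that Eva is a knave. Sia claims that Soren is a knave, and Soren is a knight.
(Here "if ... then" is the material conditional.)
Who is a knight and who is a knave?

Kobi is a knave; "Sia is a knight" is False, as required.
Soren (knight): "Eva and Sia are not the same type" — True. ✓
Yusuf is a knave; "exactly five of Kobi, Soren, Yusuf, Eva, Omar, Mira, and Sia are knights" is False, as required.
Eva is a knight; "if Mira is a knight then Sia is a knave" is True, as required.
Omar (knave): "Mira is a knave if Eva is a knight" — False. ✓
As a knight, Mira's statement "it is false that Eva is a knave" should be True; it is.
Sia is a knave, so "Soren is a knave, and Soren is a knight" must be False — and it is.

Kobi is a knave, Soren is a knight, Yusuf is a knave, Eva is a knight, Omar is a knave, Mira is a knight, and Sia is a knave.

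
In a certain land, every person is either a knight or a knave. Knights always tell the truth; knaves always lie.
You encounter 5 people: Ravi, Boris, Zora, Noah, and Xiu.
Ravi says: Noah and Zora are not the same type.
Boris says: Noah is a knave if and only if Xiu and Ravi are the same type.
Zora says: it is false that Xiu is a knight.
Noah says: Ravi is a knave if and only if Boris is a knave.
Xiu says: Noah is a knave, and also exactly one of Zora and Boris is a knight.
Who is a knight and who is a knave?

Ravi is a knave, Boris is a knave, Zora is a knight, Noah is a knight, and Xiu is a knave.

Ravi (knave): "Noah and Zora are not the same type" — false. ✓
Boris is a knave, and the claim "Noah is a knave if and only if Xiu and Ravi are the same type" is indeed false.
Zora is a knight, so "it is false that Xiu is a knight" must be True — and it is.
Noah is a knight, so "Ravi is a knave if and only if Boris is a knave" must be True — and it is.
Xiu is a knave, and the claim "Noah is a knave, and also exactly one of Zora and Boris is a knight" is indeed false.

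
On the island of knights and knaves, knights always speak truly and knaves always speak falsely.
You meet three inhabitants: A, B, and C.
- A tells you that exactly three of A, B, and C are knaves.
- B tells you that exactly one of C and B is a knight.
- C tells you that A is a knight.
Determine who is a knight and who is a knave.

As a knave, A's statement "exactly three of A, B, and C are knaves" should be False; it is.
Since B is a knight, "exactly one of C and B is a knight" needs to be True, which holds.
Since C is a knave, "A is a knight" needs to be False, which holds.

Knights: B. Knaves: A and C.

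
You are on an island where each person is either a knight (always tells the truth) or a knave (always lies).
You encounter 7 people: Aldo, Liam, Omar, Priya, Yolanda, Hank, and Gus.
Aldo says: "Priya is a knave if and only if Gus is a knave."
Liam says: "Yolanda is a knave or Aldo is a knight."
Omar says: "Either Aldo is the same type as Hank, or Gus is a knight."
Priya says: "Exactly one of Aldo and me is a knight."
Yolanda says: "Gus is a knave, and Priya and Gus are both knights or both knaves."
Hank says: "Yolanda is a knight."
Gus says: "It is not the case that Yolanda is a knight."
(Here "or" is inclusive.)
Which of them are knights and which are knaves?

Aldo is a knave, Liam is a knight, Omar is a knight, Priya is a knave, Yolanda is a knave, Hank is a knave, and Gus is a knight.

Aldo (knave): "Priya is a knave if and only if Gus is a knave" — False. ✓
Since Liam is a knight, "Yolanda is a knave or Aldo is a knight" needs to be True, which holds.
As a knight, Omar's statement "either Aldo is the same type as Hank, or Gus is a knight" should be True; it is.
As a knave, Priya's statement "exactly one of Aldo and me is a knight" should be False; it is.
Yolanda is a knave, and the claim "Gus is a knave, and Priya and Gus are both knights or both knaves" is indeed False.
Hank (knave): "Yolanda is a knight" — False. ✓
Since Gus is a knight, "it is not the case that Yolanda is a knight" needs to be True, which holds.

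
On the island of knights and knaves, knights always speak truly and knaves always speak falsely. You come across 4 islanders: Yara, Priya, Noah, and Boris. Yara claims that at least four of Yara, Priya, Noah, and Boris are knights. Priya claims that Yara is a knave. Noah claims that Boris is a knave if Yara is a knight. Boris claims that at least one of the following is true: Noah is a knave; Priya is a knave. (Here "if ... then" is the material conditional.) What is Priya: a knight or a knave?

Consistent assignments: {Yara=knave, Priya=knight, Noah=knight, Boris=knave}
In every consistent assignment, Priya is a knight.

Priya is a knight.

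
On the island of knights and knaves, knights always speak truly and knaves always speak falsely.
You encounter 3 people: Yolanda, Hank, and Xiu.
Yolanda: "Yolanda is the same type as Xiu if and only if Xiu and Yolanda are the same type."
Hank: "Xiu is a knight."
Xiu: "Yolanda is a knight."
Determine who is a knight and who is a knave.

Yolanda is a knight, Hank is a knight, and Xiu is a knight.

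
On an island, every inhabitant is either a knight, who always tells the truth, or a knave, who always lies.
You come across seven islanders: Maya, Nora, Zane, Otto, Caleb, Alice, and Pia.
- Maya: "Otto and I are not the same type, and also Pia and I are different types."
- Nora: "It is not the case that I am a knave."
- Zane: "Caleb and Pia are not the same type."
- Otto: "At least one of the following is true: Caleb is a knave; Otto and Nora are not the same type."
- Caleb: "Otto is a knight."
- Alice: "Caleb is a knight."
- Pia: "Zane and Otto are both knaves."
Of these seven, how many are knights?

4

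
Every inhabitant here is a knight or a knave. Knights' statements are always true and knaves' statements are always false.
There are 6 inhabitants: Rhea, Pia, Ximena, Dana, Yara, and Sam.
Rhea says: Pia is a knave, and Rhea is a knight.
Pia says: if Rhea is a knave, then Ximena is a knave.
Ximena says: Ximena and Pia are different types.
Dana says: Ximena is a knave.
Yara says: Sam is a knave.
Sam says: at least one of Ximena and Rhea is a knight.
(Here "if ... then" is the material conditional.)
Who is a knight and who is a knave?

Rhea is a knave, Pia is a knave, Ximena is a knight, Dana is a knave, Yara is a knave, and Sam is a knight.

Rhea is a knave, so "Pia is a knave, and Rhea is a knight" must be false — and it is.
Since Pia is a knave, "if Rhea is a knave, then Ximena is a knave" needs to be false, which holds.
Ximena is a knight, so "Ximena and Pia are different types" must be True — and it is.
Dana is a knave, and the claim "Ximena is a knave" is indeed false.
Since Yara is a knave, "Sam is a knave" needs to be false, which holds.
Sam is a knight; "at least one of Ximena and Rhea is a knight" is True, as required.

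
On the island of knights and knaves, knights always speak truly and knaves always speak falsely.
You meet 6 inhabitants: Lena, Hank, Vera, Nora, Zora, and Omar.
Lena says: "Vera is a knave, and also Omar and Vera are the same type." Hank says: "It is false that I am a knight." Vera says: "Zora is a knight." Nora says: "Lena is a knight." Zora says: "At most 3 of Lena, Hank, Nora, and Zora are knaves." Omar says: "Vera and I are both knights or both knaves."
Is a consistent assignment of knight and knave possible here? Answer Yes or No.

No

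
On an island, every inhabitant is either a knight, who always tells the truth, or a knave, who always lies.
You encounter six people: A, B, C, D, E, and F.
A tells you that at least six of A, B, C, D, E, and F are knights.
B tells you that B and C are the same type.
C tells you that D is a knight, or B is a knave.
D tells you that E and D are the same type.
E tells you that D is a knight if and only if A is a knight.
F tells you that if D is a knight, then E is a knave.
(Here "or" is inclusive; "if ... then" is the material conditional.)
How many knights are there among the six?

3

The unique consistent assignment is A=knave, B=knave, C=knight, D=knave, E=knight, F=knight.
That has 3 knights.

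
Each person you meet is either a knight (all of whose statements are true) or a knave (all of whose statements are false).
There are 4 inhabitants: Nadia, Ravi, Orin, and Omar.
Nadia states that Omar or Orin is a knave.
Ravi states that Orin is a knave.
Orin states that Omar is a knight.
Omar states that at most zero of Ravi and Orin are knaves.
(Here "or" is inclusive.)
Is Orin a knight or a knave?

Consistent assignments: {Nadia=knight, Ravi=knight, Orin=knave, Omar=knave}
In every consistent assignment, Orin is a knave.

Orin is a knave.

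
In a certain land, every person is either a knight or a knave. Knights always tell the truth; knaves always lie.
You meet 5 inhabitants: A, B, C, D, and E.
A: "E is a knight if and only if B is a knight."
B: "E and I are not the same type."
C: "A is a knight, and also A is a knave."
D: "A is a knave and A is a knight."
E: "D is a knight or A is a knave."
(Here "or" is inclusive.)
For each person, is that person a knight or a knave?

Suppose A is a knave. Then A's statement "E is a knight if and only if B is a knight" would have to be false. Checking the 16 ways to assign the others, none is consistent with every speaker.
(For instance, with B=knave, C=knave, D=knave, E=knave, A's claim "E is a knight if and only if B is a knight" comes out true where it would need to be false.)
So A must be a knight, making "E is a knight if and only if B is a knight" true. Taking A=knight, B=knave, C=knave, D=knave, E=knave, each remaining statement checks out:
  B (knave): "E and I are not the same type" — false. ✓
  C (knave): "A is a knight, and also A is a knave" — false. ✓
  D (knave): "A is a knave and A is a knight" — false. ✓
  E (knave): "D is a knight or A is a knave" — false. ✓
This is the unique consistent assignment.

A is a knight, B is a knave, C is a knave, D is a knave, and E is a knave.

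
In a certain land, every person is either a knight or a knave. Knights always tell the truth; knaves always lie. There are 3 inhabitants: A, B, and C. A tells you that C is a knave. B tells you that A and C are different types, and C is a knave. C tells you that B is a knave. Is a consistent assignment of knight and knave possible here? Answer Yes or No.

Yes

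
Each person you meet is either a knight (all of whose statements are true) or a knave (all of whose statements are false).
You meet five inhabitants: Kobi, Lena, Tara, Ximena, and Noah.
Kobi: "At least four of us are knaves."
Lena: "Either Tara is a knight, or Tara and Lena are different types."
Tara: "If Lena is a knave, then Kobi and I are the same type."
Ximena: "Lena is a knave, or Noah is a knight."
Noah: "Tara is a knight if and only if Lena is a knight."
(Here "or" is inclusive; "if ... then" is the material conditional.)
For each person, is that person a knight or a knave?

Kobi is a knave, Lena is a knight, Tara is a knight, Ximena is a knight, and Noah is a knight.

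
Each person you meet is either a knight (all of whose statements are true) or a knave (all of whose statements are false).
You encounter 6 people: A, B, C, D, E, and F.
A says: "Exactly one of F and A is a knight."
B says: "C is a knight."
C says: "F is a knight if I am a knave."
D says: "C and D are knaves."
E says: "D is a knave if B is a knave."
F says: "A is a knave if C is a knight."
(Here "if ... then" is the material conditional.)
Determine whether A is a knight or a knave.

A is a knight.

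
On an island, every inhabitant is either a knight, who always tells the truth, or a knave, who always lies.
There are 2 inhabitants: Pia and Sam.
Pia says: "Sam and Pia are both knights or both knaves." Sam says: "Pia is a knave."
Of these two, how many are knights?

1

The unique consistent assignment is Pia=knave, Sam=knight.
That has 1 knight.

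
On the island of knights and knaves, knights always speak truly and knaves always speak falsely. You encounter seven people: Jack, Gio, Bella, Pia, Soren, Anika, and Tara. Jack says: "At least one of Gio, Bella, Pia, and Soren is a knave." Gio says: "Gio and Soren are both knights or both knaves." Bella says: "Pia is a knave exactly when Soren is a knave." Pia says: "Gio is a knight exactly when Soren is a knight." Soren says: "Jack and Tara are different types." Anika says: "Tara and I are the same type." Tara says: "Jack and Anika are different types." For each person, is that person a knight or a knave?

Jack is a knave, Gio is a knight, Bella is a knight, Pia is a knight, Soren is a knight, Anika is a knight, and Tara is a knight.

Jack is a knave, so "at least one of Gio, Bella, Pia, and Soren is a knave" must be false — and it is.
Gio is a knight, and the claim "Gio and Soren are both knights or both knaves" is indeed True.
As a knight, Bella's statement "Pia is a knave exactly when Soren is a knave" should be True; it is.
Since Pia is a knight, "Gio is a knight exactly when Soren is a knight" needs to be True, which holds.
Since Soren is a knight, "Jack and Tara are different types" needs to be True, which holds.
Anika (knight): "Tara and I are the same type" — True. ✓
Tara is a knight, and the claim "Jack and Anika are different types" is indeed True.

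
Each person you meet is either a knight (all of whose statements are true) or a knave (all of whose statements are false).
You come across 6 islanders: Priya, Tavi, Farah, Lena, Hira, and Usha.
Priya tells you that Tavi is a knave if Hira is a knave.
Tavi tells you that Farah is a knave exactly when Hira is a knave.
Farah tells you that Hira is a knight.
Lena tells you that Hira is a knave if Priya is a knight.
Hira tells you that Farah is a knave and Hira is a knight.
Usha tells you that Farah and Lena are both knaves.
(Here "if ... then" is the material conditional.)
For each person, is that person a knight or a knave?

Priya is a knave, Tavi is a knight, Farah is a knave, Lena is a knight, Hira is a knave, and Usha is a knave.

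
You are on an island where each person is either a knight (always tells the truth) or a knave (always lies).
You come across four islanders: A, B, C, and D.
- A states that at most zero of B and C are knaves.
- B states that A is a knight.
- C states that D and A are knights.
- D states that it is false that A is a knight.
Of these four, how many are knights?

The unique consistent assignment is A=knave, B=knave, C=knave, D=knight.
That has 1 knight.

1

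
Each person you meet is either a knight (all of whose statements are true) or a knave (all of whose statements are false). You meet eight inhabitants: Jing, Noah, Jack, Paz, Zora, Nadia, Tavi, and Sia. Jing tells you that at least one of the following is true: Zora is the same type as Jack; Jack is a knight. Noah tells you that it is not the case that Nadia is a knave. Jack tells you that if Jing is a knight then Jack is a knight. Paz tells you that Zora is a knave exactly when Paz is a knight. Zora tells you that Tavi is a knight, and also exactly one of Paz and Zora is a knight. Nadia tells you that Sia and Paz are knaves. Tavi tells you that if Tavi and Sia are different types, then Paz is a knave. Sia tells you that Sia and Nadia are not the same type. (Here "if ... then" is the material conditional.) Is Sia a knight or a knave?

Sia is a knight.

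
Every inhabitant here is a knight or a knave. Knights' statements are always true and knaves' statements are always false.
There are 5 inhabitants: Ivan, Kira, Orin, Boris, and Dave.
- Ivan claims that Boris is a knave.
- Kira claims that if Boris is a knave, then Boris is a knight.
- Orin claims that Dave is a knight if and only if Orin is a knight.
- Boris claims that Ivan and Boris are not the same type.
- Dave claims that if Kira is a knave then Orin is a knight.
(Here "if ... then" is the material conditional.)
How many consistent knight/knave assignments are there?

2

Consistent assignments:
  Ivan=knave, Kira=knight, Orin=knight, Boris=knight, Dave=knight
  Ivan=knave, Kira=knight, Orin=knave, Boris=knight, Dave=knight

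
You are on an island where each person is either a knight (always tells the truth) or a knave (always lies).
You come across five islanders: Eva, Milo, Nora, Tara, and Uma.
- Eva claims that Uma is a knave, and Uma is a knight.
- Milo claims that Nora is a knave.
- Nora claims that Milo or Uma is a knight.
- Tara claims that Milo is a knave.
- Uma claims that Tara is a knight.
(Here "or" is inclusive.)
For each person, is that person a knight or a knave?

Knights: Nora, Tara, and Uma. Knaves: Eva and Milo.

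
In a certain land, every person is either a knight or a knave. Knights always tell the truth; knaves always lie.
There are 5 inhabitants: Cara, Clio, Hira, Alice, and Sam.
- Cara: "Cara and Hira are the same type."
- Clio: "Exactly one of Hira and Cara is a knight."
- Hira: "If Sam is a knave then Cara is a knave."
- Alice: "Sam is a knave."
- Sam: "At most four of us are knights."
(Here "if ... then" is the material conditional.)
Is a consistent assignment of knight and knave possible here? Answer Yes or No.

Yes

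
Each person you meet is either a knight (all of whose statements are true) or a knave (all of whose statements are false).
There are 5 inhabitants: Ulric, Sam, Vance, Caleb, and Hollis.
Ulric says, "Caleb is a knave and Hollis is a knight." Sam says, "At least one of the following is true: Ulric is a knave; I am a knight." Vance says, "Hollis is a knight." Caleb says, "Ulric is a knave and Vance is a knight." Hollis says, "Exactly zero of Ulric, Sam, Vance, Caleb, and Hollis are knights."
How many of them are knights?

The unique consistent assignment is Ulric=knave, Sam=knight, Vance=knave, Caleb=knave, Hollis=knave.
That has 1 knight.

1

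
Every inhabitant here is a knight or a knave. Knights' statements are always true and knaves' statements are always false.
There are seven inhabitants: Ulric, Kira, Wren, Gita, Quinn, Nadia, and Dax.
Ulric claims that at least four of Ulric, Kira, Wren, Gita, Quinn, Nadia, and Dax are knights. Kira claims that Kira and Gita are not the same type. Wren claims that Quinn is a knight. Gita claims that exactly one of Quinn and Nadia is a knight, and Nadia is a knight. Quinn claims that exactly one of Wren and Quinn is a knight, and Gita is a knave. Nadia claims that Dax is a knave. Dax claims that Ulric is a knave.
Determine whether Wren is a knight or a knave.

Wren is a knave.

Consistent assignments: {Ulric=knave, Kira=knight, Wren=knave, Gita=knave, Quinn=knave, Nadia=knave, Dax=knight}; {Ulric=knave, Kira=knave, Wren=knave, Gita=knave, Quinn=knave, Nadia=knave, Dax=knight}
In every consistent assignment, Wren is a knave.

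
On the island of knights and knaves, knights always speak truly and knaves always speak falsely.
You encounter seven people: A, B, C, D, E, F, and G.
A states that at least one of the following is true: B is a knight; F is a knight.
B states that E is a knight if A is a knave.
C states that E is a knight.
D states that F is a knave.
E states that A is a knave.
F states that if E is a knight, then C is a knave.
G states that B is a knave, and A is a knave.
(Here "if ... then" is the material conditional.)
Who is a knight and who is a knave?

A is a knight; "at least one of the following is true: B is a knight; F is a knight" is true, as required.
B is a knight, and the claim "E is a knight if A is a knave" is indeed true.
C (knave): "E is a knight" — False. ✓
D is a knave, so "F is a knave" must be False — and it is.
E (knave): "A is a knave" — False. ✓
F (knight): "if E is a knight, then C is a knave" — true. ✓
G is a knave; "B is a knave, and A is a knave" is False, as required.

A is a knight, B is a knight, C is a knave, D is a knave, E is a knave, F is a knight, and G is a knave.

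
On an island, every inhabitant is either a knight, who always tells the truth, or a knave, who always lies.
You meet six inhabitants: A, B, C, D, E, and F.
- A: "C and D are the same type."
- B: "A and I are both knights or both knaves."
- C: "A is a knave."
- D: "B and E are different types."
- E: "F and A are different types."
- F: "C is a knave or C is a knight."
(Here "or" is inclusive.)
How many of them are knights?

The unique consistent assignment is A=knight, B=knave, C=knave, D=knave, E=knave, F=knight.
That has 2 knights.

2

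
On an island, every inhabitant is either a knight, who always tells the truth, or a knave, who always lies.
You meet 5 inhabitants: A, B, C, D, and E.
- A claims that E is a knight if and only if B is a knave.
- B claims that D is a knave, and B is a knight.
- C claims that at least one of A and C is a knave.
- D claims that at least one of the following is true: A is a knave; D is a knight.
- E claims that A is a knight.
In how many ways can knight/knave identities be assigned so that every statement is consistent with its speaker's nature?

1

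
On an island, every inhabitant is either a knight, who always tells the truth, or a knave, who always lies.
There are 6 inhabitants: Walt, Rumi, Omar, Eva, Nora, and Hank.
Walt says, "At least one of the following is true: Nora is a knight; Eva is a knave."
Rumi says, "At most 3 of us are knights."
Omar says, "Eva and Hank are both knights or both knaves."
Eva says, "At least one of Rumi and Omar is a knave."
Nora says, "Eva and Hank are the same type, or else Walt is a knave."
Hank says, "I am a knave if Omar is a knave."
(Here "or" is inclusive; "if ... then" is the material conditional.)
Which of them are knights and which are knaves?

Walt is a knight, Rumi is a knave, Omar is a knight, Eva is a knight, Nora is a knight, and Hank is a knight.

Walt is a knight; "at least one of the following is true: Nora is a knight; Eva is a knave" is true, as required.
Rumi is a knave, so "at most 3 of us are knights" must be False — and it is.
Omar is a knight, so "Eva and Hank are both knights or both knaves" must be true — and it is.
Eva is a knight; "at least one of Rumi and Omar is a knave" is true, as required.
Nora is a knight, and the claim "Eva and Hank are the same type, or else Walt is a knave" is indeed true.
Hank is a knight, so "I am a knave if Omar is a knave" must be true — and it is.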